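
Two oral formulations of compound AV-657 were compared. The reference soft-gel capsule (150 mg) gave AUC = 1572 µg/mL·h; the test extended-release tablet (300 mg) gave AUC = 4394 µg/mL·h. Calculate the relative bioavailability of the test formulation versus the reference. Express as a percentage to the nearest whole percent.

F_rel = (AUC_test/D_test) / (AUC_ref/D_ref)
      = (4394/300) / (1572/150)
      = 14.6467 / 10.48 = 1.3976 = 139.76%

F_rel = 140%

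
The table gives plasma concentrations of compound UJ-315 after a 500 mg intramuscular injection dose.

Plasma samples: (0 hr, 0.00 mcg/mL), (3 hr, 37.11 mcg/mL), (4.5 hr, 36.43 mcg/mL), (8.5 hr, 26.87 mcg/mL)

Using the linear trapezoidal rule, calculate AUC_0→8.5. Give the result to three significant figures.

Trapezoidal AUC_0→8.5:
  [0→3]: (0.00+37.11)/2 × 3 = 55.665
  [3→4.5]: (37.11+36.43)/2 × 1.5 = 55.155
  [4.5→8.5]: (36.43+26.87)/2 × 4 = 126.6
  Sum = 237.42 mcg/mL·hr

AUC = 237 mcg/mL·hr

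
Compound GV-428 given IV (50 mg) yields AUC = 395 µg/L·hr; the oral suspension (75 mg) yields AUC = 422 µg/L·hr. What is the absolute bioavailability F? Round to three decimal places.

F = 0.712

F = (AUC_ev / D_ev) / (AUC_iv / D_iv)
  = (422/75) / (395/50)
  = 5.62667 / 7.9 = 0.7122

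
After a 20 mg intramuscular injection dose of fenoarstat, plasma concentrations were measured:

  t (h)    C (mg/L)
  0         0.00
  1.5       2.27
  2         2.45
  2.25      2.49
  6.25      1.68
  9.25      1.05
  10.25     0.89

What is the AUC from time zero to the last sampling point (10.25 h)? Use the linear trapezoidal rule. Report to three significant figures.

AUC = 16.9 mg/L·h

Trapezoidal AUC_0→10.25:
  [0→1.5]: (0.00+2.27)/2 × 1.5 = 1.7025
  [1.5→2]: (2.27+2.45)/2 × 0.5 = 1.18
  [2→2.25]: (2.45+2.49)/2 × 0.25 = 0.6175
  [2.25→6.25]: (2.49+1.68)/2 × 4 = 8.34
  [6.25→9.25]: (1.68+1.05)/2 × 3 = 4.095
  [9.25→10.25]: (1.05+0.89)/2 × 1 = 0.97
  Sum = 16.905 mg/L·h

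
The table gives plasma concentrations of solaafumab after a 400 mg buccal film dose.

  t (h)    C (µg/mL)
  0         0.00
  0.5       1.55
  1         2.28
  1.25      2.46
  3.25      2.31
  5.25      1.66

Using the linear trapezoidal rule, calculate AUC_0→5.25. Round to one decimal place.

AUC = 10.7 µg/mL·h

Trapezoidal AUC_0→5.25:
  [0→0.5]: (0.00+1.55)/2 × 0.5 = 0.3875
  [0.5→1]: (1.55+2.28)/2 × 0.5 = 0.9575
  [1→1.25]: (2.28+2.46)/2 × 0.25 = 0.5925
  [1.25→3.25]: (2.46+2.31)/2 × 2 = 4.77
  [3.25→5.25]: (2.31+1.66)/2 × 2 = 3.97
  Sum = 10.6775 µg/mL·h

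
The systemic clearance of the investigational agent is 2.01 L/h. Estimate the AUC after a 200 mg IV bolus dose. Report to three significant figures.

AUC_0→∞ = Dose_iv / CL
        = 200 / 2.01 = 99.5025 mg/L·h

AUC = 99.5 mg/L·h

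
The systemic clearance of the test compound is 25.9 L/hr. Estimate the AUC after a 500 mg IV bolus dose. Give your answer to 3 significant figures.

AUC_0→∞ = Dose_iv / CL
        = 500 / 25.9 = 19.305 mg/L·hr

AUC = 19.3 mg/L·hr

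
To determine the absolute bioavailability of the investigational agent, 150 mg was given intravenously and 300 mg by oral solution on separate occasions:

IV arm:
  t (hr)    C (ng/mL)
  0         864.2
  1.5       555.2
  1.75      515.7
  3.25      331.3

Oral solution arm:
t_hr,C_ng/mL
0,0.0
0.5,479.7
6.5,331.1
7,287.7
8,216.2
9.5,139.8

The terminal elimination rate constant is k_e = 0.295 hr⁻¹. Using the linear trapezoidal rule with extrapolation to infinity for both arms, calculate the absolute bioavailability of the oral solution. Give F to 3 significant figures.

F = 0.626

Trapezoidal AUC_0→3.25 (IV):
  [0→1.5]: (864.2+555.2)/2 × 1.5 = 1064.55
  [1.5→1.75]: (555.2+515.7)/2 × 0.25 = 133.8625
  [1.75→3.25]: (515.7+331.3)/2 × 1.5 = 635.25
  Sum = 1833.6625 ng/mL·hr
IV tail: 331.3/0.295 = 1123.051; AUC_iv,0→∞ = 1833.6625 + 1123.051 = 2956.7135 ng/mL·hr
Trapezoidal AUC_0→9.5 (oral solution):
  [0→0.5]: (0.0+479.7)/2 × 0.5 = 119.925
  [0.5→6.5]: (479.7+331.1)/2 × 6 = 2432.4
  [6.5→7]: (331.1+287.7)/2 × 0.5 = 154.7
  [7→8]: (287.7+216.2)/2 × 1 = 251.95
  [8→9.5]: (216.2+139.8)/2 × 1.5 = 267.0
  Sum = 3225.975 ng/mL·hr
oral solution tail: 139.8/0.295 = 473.898; AUC_ev,0→∞ = 3225.975 + 473.898 = 3699.873 ng/mL·hr
F = (AUC_ev/D_ev)/(AUC_iv/D_iv) = (3699.873/300)/(2956.7135/150) = 12.33291/19.7114 = 0.6257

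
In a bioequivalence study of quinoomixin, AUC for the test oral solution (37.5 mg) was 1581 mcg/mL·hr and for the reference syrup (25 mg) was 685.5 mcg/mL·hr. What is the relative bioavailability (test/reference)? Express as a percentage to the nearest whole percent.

F_rel = 154%

F_rel = (AUC_test/D_test) / (AUC_ref/D_ref)
      = (1581/37.5) / (685.5/25)
      = 42.16 / 27.42 = 1.5376 = 153.76%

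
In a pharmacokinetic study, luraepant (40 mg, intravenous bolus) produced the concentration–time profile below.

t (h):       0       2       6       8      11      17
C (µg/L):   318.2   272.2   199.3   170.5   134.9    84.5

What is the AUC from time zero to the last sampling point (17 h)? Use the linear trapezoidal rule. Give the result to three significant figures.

AUC = 3020 µg/L·h

Trapezoidal AUC_0→17:
  [0→2]: (318.2+272.2)/2 × 2 = 590.4
  [2→6]: (272.2+199.3)/2 × 4 = 943.0
  [6→8]: (199.3+170.5)/2 × 2 = 369.8
  [8→11]: (170.5+134.9)/2 × 3 = 458.1
  [11→17]: (134.9+84.5)/2 × 6 = 658.2
  Sum = 3019.5 µg/L·h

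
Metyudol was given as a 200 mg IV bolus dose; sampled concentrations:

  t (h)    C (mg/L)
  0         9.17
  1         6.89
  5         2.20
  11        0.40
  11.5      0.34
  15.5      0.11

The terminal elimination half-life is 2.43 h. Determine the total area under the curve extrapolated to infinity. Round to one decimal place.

AUC = 35.5 mg/L·h

Trapezoidal AUC_0→15.5:
  [0→1]: (9.17+6.89)/2 × 1 = 8.03
  [1→5]: (6.89+2.20)/2 × 4 = 18.18
  [5→11]: (2.20+0.40)/2 × 6 = 7.8
  [11→11.5]: (0.40+0.34)/2 × 0.5 = 0.185
  [11.5→15.5]: (0.34+0.11)/2 × 4 = 0.9
  Sum = 35.095 mg/L·h
k_e = ln2 / t½ = 0.693147 / 2.43 = 0.2852 h^-1
Extrapolated tail: C_last / k_e = 0.11 / 0.2852 = 0.386
AUC_0→∞ = 35.095 + 0.386 = 35.481 mg/L·h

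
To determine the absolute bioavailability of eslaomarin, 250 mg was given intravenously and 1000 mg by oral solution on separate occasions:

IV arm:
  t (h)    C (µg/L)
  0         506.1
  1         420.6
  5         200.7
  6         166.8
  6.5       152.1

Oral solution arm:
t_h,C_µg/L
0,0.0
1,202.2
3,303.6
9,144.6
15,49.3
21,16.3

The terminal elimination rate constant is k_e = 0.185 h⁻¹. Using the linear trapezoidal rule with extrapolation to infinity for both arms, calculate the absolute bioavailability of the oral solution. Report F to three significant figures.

F = 0.252

Trapezoidal AUC_0→6.5 (IV):
  [0→1]: (506.1+420.6)/2 × 1 = 463.35
  [1→5]: (420.6+200.7)/2 × 4 = 1242.6
  [5→6]: (200.7+166.8)/2 × 1 = 183.75
  [6→6.5]: (166.8+152.1)/2 × 0.5 = 79.725
  Sum = 1969.425 µg/L·h
IV tail: 152.1/0.185 = 822.162; AUC_iv,0→∞ = 1969.425 + 822.162 = 2791.587 µg/L·h
Trapezoidal AUC_0→21 (oral solution):
  [0→1]: (0.0+202.2)/2 × 1 = 101.1
  [1→3]: (202.2+303.6)/2 × 2 = 505.8
  [3→9]: (303.6+144.6)/2 × 6 = 1344.6
  [9→15]: (144.6+49.3)/2 × 6 = 581.7
  [15→21]: (49.3+16.3)/2 × 6 = 196.8
  Sum = 2730.0 µg/L·h
oral solution tail: 16.3/0.185 = 88.108; AUC_ev,0→∞ = 2730.0 + 88.108 = 2818.108 µg/L·h
F = (AUC_ev/D_ev)/(AUC_iv/D_iv) = (2818.108/1000)/(2791.587/250) = 2.818108/11.166348 = 0.2524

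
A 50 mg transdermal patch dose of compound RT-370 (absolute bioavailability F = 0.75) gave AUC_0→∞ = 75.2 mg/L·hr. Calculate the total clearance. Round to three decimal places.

CL = F × Dose / AUC_0→∞
   = 0.75 × 50 / 75.2 = 0.49867 L/hr

CL = 0.499 L/hr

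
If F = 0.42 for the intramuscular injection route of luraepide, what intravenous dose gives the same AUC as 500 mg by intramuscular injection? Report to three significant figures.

Systemic exposure from an extravascular dose = F × D_ev, so the equivalent IV dose is F × D_ev.
D_iv = F × D_ev = 0.42 × 500 = 210 mg

D_iv = 210 mg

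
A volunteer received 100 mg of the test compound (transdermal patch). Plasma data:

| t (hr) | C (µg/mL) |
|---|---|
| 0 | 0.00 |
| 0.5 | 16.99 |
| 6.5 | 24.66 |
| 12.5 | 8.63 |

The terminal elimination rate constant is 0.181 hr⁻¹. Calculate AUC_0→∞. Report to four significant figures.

AUC = 276.7 µg/mL·hr

Trapezoidal AUC_0→12.5:
  [0→0.5]: (0.00+16.99)/2 × 0.5 = 4.2475
  [0.5→6.5]: (16.99+24.66)/2 × 6 = 124.95
  [6.5→12.5]: (24.66+8.63)/2 × 6 = 99.87
  Sum = 229.0675 µg/mL·hr
Extrapolated tail: C_last / k_e = 8.63 / 0.181 = 47.680
AUC_0→∞ = 229.0675 + 47.680 = 276.7475 µg/mL·hr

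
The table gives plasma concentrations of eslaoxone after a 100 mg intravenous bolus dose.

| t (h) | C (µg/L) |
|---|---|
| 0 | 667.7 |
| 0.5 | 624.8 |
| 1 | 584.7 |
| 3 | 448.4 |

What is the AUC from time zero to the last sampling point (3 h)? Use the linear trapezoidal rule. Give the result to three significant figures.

Trapezoidal AUC_0→3:
  [0→0.5]: (667.7+624.8)/2 × 0.5 = 323.125
  [0.5→1]: (624.8+584.7)/2 × 0.5 = 302.375
  [1→3]: (584.7+448.4)/2 × 2 = 1033.1
  Sum = 1658.6 µg/L·h

AUC = 1660 µg/L·h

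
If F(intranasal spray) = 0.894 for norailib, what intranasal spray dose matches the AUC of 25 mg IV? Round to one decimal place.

D_intranasal = 28.0 mg

For equal systemic exposure: F × D_ev = D_iv
D_ev = D_iv / F = 25 / 0.894 = 27.9642 mg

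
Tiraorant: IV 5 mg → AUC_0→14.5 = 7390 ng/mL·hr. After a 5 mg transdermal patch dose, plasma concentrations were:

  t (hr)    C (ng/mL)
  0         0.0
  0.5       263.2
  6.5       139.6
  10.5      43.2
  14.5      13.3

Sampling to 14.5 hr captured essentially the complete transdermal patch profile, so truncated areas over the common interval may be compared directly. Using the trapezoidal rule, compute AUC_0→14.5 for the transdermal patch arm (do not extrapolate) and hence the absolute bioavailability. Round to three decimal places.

Trapezoidal AUC_0→14.5 (transdermal patch):
  [0→0.5]: (0.0+263.2)/2 × 0.5 = 65.8
  [0.5→6.5]: (263.2+139.6)/2 × 6 = 1208.4
  [6.5→10.5]: (139.6+43.2)/2 × 4 = 365.6
  [10.5→14.5]: (43.2+13.3)/2 × 4 = 113.0
  Sum = 1752.8 ng/mL·hr
F = (AUC_ev/D_ev)/(AUC_iv/D_iv) = (1752.8/5)/(7390/5) = 350.56/1478 = 0.2372

F = 0.237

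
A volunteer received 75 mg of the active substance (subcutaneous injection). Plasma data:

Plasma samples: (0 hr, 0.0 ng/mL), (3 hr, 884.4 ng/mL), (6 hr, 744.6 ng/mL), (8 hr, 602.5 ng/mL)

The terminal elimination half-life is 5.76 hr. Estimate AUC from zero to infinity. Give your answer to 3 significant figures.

AUC = 10100 ng/mL·hr

Trapezoidal AUC_0→8:
  [0→3]: (0.0+884.4)/2 × 3 = 1326.6
  [3→6]: (884.4+744.6)/2 × 3 = 2443.5
  [6→8]: (744.6+602.5)/2 × 2 = 1347.1
  Sum = 5117.2 ng/mL·hr
k_e = ln2 / t½ = 0.693147 / 5.76 = 0.1203 hr^-1
Extrapolated tail: C_last / k_e = 602.5 / 0.1203 = 5008.313
AUC_0→∞ = 5117.2 + 5008.313 = 10125.513 ng/mL·hr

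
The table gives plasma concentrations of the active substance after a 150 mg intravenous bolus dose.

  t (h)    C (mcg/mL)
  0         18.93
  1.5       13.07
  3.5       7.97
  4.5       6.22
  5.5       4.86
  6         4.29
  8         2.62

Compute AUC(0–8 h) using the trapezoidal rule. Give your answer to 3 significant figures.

AUC = 66.9 mcg/mL·h

Trapezoidal AUC_0→8:
  [0→1.5]: (18.93+13.07)/2 × 1.5 = 24.0
  [1.5→3.5]: (13.07+7.97)/2 × 2 = 21.04
  [3.5→4.5]: (7.97+6.22)/2 × 1 = 7.095
  [4.5→5.5]: (6.22+4.86)/2 × 1 = 5.54
  [5.5→6]: (4.86+4.29)/2 × 0.5 = 2.2875
  [6→8]: (4.29+2.62)/2 × 2 = 6.91
  Sum = 66.8725 mcg/mL·h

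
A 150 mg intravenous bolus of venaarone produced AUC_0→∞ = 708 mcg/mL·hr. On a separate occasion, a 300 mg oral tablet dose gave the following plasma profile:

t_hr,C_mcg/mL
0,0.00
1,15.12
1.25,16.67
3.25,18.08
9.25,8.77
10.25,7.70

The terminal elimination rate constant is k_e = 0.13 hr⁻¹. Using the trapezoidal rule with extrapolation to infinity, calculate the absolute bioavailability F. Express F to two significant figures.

F = 0.14

Trapezoidal AUC_0→10.25 (oral tablet):
  [0→1]: (0.00+15.12)/2 × 1 = 7.56
  [1→1.25]: (15.12+16.67)/2 × 0.25 = 3.97375
  [1.25→3.25]: (16.67+18.08)/2 × 2 = 34.75
  [3.25→9.25]: (18.08+8.77)/2 × 6 = 80.55
  [9.25→10.25]: (8.77+7.70)/2 × 1 = 8.235
  Sum = 135.06875 mcg/mL·hr
Tail: C_last/k_e = 7.70/0.13 = 59.231
AUC_0→∞ (oral tablet) = 135.06875 + 59.231 = 194.29975 mcg/mL·hr
F = (AUC_ev/D_ev)/(AUC_iv/D_iv) = (194.29975/300)/(708/150) = 0.647666/4.72 = 0.1372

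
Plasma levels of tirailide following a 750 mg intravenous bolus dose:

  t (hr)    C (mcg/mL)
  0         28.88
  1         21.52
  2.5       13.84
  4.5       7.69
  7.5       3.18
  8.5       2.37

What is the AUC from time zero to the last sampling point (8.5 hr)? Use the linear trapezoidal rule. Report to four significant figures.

AUC = 92.33 mcg/mL·hr

Trapezoidal AUC_0→8.5:
  [0→1]: (28.88+21.52)/2 × 1 = 25.2
  [1→2.5]: (21.52+13.84)/2 × 1.5 = 26.52
  [2.5→4.5]: (13.84+7.69)/2 × 2 = 21.53
  [4.5→7.5]: (7.69+3.18)/2 × 3 = 16.305
  [7.5→8.5]: (3.18+2.37)/2 × 1 = 2.775
  Sum = 92.33 mcg/mL·hr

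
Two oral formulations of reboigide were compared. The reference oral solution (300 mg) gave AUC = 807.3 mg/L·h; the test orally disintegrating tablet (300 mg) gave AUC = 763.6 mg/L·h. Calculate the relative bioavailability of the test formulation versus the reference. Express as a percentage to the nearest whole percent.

F_rel = (AUC_test/D_test) / (AUC_ref/D_ref)
      = (763.6/300) / (807.3/300)
      = 2.54533 / 2.691 = 0.9459 = 94.59%

F_rel = 95%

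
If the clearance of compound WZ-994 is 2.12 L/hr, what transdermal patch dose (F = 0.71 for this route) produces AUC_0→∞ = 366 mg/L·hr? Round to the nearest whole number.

Dose = CL × AUC_0→∞ / F
     = 2.12 × 366 / 0.71 = 1092.85 mg

Dose = 1093 mg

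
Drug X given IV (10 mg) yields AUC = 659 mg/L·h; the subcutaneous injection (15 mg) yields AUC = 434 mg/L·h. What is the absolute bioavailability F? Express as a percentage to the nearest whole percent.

F = (AUC_ev / D_ev) / (AUC_iv / D_iv)
  = (434/15) / (659/10)
  = 28.9333 / 65.9 = 0.4390
  = 43.90%

F = 44%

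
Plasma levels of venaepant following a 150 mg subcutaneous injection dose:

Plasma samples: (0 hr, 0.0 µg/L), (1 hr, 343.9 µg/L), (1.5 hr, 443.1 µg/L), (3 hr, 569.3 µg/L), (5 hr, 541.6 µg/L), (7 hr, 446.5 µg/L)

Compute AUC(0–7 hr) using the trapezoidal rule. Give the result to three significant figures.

AUC = 3230 µg/L·hr

Trapezoidal AUC_0→7:
  [0→1]: (0.0+343.9)/2 × 1 = 171.95
  [1→1.5]: (343.9+443.1)/2 × 0.5 = 196.75
  [1.5→3]: (443.1+569.3)/2 × 1.5 = 759.3
  [3→5]: (569.3+541.6)/2 × 2 = 1110.9
  [5→7]: (541.6+446.5)/2 × 2 = 988.1
  Sum = 3227.0 µg/L·hr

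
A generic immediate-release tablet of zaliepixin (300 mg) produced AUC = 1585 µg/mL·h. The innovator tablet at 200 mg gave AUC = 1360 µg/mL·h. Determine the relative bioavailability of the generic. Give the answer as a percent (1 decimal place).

F_rel = (AUC_test/D_test) / (AUC_ref/D_ref)
      = (1585/300) / (1360/200)
      = 5.28333 / 6.8 = 0.7770 = 77.70%

F_rel = 77.7%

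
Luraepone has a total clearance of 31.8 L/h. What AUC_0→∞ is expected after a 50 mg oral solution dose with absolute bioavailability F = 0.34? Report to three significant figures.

AUC = 0.535 mg/L·h

AUC_0→∞ = F × Dose / CL
        = 0.34 × 50 / 31.8 = 0.534591 mg/L·h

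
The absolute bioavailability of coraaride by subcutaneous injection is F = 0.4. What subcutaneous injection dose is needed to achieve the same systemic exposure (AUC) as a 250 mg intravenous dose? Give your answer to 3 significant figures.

D_subcutaneous = 625 mg

For equal systemic exposure: F × D_ev = D_iv
D_ev = D_iv / F = 250 / 0.4 = 625 mg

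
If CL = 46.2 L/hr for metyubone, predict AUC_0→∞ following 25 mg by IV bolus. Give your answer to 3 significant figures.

AUC = 0.541 mg/L·hr

AUC_0→∞ = Dose_iv / CL
        = 25 / 46.2 = 0.541126 mg/L·hr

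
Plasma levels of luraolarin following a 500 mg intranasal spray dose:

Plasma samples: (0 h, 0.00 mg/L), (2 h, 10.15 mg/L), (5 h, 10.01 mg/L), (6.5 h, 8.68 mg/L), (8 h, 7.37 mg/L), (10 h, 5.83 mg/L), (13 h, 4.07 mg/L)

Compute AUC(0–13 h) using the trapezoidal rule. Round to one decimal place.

AUC = 94.5 mg/L·h

Trapezoidal AUC_0→13:
  [0→2]: (0.00+10.15)/2 × 2 = 10.15
  [2→5]: (10.15+10.01)/2 × 3 = 30.24
  [5→6.5]: (10.01+8.68)/2 × 1.5 = 14.0175
  [6.5→8]: (8.68+7.37)/2 × 1.5 = 12.0375
  [8→10]: (7.37+5.83)/2 × 2 = 13.2
  [10→13]: (5.83+4.07)/2 × 3 = 14.85
  Sum = 94.495 mg/L·h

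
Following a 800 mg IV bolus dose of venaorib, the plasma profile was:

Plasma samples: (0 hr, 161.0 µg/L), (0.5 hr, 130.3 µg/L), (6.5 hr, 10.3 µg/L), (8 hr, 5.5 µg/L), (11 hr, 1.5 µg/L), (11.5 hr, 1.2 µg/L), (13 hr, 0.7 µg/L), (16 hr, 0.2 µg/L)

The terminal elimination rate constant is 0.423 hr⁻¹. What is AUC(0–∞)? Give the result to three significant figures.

Trapezoidal AUC_0→16:
  [0→0.5]: (161.0+130.3)/2 × 0.5 = 72.825
  [0.5→6.5]: (130.3+10.3)/2 × 6 = 421.8
  [6.5→8]: (10.3+5.5)/2 × 1.5 = 11.85
  [8→11]: (5.5+1.5)/2 × 3 = 10.5
  [11→11.5]: (1.5+1.2)/2 × 0.5 = 0.675
  [11.5→13]: (1.2+0.7)/2 × 1.5 = 1.425
  [13→16]: (0.7+0.2)/2 × 3 = 1.35
  Sum = 520.425 µg/L·hr
Extrapolated tail: C_last / k_e = 0.2 / 0.423 = 0.473
AUC_0→∞ = 520.425 + 0.473 = 520.898 µg/L·hr

AUC = 521 µg/L·hr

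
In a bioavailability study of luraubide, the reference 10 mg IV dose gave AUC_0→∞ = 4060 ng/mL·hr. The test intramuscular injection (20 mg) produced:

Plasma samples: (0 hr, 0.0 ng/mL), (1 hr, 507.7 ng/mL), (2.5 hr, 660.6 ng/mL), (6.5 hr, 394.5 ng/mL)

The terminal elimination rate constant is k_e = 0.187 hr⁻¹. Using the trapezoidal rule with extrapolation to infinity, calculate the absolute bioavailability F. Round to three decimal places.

F = 0.659

Trapezoidal AUC_0→6.5 (intramuscular injection):
  [0→1]: (0.0+507.7)/2 × 1 = 253.85
  [1→2.5]: (507.7+660.6)/2 × 1.5 = 876.225
  [2.5→6.5]: (660.6+394.5)/2 × 4 = 2110.2
  Sum = 3240.275 ng/mL·hr
Tail: C_last/k_e = 394.5/0.187 = 2109.626
AUC_0→∞ (intramuscular injection) = 3240.275 + 2109.626 = 5349.901 ng/mL·hr
F = (AUC_ev/D_ev)/(AUC_iv/D_iv) = (5349.901/20)/(4060/10) = 267.49505/406 = 0.6589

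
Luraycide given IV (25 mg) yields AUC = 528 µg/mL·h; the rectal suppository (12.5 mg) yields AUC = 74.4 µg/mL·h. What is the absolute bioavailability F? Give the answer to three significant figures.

F = 0.282

F = (AUC_ev / D_ev) / (AUC_iv / D_iv)
  = (74.4/12.5) / (528/25)
  = 5.952 / 21.12 = 0.2818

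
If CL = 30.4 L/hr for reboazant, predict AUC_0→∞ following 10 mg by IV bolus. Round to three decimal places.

AUC = 0.329 mg/L·hr

AUC_0→∞ = Dose_iv / CL
        = 10 / 30.4 = 0.328947 mg/L·hr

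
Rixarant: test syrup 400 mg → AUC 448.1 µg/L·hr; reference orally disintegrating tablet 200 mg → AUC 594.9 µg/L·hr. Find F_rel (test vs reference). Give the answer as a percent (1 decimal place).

F_rel = 37.7%

F_rel = (AUC_test/D_test) / (AUC_ref/D_ref)
      = (448.1/400) / (594.9/200)
      = 1.12025 / 2.9745 = 0.3766 = 37.66%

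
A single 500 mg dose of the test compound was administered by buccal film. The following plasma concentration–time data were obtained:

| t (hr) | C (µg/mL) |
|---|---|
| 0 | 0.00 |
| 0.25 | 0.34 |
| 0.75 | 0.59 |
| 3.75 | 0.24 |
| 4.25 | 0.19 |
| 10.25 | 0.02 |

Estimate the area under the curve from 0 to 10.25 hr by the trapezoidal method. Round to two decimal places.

AUC = 2.26 µg/mL·hr

Trapezoidal AUC_0→10.25:
  [0→0.25]: (0.00+0.34)/2 × 0.25 = 0.0425
  [0.25→0.75]: (0.34+0.59)/2 × 0.5 = 0.2325
  [0.75→3.75]: (0.59+0.24)/2 × 3 = 1.245
  [3.75→4.25]: (0.24+0.19)/2 × 0.5 = 0.1075
  [4.25→10.25]: (0.19+0.02)/2 × 6 = 0.63
  Sum = 2.2575 µg/mL·hr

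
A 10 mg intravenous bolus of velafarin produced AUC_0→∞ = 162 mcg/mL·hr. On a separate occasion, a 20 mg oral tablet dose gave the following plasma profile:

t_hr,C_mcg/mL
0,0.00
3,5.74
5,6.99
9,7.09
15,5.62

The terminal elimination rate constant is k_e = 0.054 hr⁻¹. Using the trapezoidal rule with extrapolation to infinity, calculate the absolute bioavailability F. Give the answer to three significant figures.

Trapezoidal AUC_0→15 (oral tablet):
  [0→3]: (0.00+5.74)/2 × 3 = 8.61
  [3→5]: (5.74+6.99)/2 × 2 = 12.73
  [5→9]: (6.99+7.09)/2 × 4 = 28.16
  [9→15]: (7.09+5.62)/2 × 6 = 38.13
  Sum = 87.63 mcg/mL·hr
Tail: C_last/k_e = 5.62/0.054 = 104.074
AUC_0→∞ (oral tablet) = 87.63 + 104.074 = 191.704 mcg/mL·hr
F = (AUC_ev/D_ev)/(AUC_iv/D_iv) = (191.704/20)/(162/10) = 9.5852/16.2 = 0.5917

F = 0.592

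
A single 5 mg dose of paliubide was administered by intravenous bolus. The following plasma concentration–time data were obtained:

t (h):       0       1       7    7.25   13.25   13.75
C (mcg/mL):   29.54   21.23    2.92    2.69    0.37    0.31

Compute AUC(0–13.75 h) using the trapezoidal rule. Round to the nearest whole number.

AUC = 108 mcg/mL·h

Trapezoidal AUC_0→13.75:
  [0→1]: (29.54+21.23)/2 × 1 = 25.385
  [1→7]: (21.23+2.92)/2 × 6 = 72.45
  [7→7.25]: (2.92+2.69)/2 × 0.25 = 0.70125
  [7.25→13.25]: (2.69+0.37)/2 × 6 = 9.18
  [13.25→13.75]: (0.37+0.31)/2 × 0.5 = 0.17
  Sum = 107.88625 mcg/mL·h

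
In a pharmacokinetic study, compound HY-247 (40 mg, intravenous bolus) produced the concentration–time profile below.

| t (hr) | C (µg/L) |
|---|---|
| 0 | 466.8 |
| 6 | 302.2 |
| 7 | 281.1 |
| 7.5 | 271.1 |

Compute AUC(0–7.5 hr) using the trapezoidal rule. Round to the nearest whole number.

AUC = 2737 µg/L·hr

Trapezoidal AUC_0→7.5:
  [0→6]: (466.8+302.2)/2 × 6 = 2307.0
  [6→7]: (302.2+281.1)/2 × 1 = 291.65
  [7→7.5]: (281.1+271.1)/2 × 0.5 = 138.05
  Sum = 2736.7 µg/L·hr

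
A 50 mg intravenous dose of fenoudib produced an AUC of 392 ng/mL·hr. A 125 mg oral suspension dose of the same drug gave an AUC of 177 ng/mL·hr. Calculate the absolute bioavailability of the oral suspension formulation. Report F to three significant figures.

F = (AUC_ev / D_ev) / (AUC_iv / D_iv)
  = (177/125) / (392/50)
  = 1.416 / 7.84 = 0.1806

F = 0.181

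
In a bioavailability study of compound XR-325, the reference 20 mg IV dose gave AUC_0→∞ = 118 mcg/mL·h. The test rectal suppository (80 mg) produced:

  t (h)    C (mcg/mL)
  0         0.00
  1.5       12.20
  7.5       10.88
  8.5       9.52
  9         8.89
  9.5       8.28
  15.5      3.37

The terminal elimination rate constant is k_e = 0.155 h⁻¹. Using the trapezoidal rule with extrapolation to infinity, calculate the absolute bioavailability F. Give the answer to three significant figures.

Trapezoidal AUC_0→15.5 (rectal suppository):
  [0→1.5]: (0.00+12.20)/2 × 1.5 = 9.15
  [1.5→7.5]: (12.20+10.88)/2 × 6 = 69.24
  [7.5→8.5]: (10.88+9.52)/2 × 1 = 10.2
  [8.5→9]: (9.52+8.89)/2 × 0.5 = 4.6025
  [9→9.5]: (8.89+8.28)/2 × 0.5 = 4.2925
  [9.5→15.5]: (8.28+3.37)/2 × 6 = 34.95
  Sum = 132.435 mcg/mL·h
Tail: C_last/k_e = 3.37/0.155 = 21.742
AUC_0→∞ (rectal suppository) = 132.435 + 21.742 = 154.177 mcg/mL·h
F = (AUC_ev/D_ev)/(AUC_iv/D_iv) = (154.177/80)/(118/20) = 1.9272125/5.9 = 0.3266

F = 0.327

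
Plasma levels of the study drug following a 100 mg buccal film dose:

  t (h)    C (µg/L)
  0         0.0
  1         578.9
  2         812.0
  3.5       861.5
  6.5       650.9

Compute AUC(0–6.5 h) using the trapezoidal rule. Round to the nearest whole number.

AUC = 4509 µg/L·h

Trapezoidal AUC_0→6.5:
  [0→1]: (0.0+578.9)/2 × 1 = 289.45
  [1→2]: (578.9+812.0)/2 × 1 = 695.45
  [2→3.5]: (812.0+861.5)/2 × 1.5 = 1255.125
  [3.5→6.5]: (861.5+650.9)/2 × 3 = 2268.6
  Sum = 4508.625 µg/L·h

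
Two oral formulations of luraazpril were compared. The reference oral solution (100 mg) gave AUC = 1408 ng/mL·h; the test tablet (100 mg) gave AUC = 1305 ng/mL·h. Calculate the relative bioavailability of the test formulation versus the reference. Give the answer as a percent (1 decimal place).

F_rel = 92.7%

F_rel = (AUC_test/D_test) / (AUC_ref/D_ref)
      = (1305/100) / (1408/100)
      = 13.05 / 14.08 = 0.9268 = 92.68%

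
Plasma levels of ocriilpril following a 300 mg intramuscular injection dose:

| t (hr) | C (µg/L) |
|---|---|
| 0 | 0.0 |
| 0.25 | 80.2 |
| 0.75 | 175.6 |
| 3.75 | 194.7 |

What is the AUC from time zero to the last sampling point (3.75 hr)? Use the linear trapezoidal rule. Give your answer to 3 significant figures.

Trapezoidal AUC_0→3.75:
  [0→0.25]: (0.0+80.2)/2 × 0.25 = 10.025
  [0.25→0.75]: (80.2+175.6)/2 × 0.5 = 63.95
  [0.75→3.75]: (175.6+194.7)/2 × 3 = 555.45
  Sum = 629.425 µg/L·hr

AUC = 629 µg/L·hr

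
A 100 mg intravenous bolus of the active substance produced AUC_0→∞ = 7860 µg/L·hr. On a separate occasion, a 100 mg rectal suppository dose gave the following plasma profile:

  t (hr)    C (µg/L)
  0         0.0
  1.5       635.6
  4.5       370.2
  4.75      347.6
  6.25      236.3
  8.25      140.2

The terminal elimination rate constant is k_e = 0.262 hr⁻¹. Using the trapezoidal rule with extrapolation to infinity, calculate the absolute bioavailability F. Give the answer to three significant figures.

F = 0.436

Trapezoidal AUC_0→8.25 (rectal suppository):
  [0→1.5]: (0.0+635.6)/2 × 1.5 = 476.7
  [1.5→4.5]: (635.6+370.2)/2 × 3 = 1508.7
  [4.5→4.75]: (370.2+347.6)/2 × 0.25 = 89.725
  [4.75→6.25]: (347.6+236.3)/2 × 1.5 = 437.925
  [6.25→8.25]: (236.3+140.2)/2 × 2 = 376.5
  Sum = 2889.55 µg/L·hr
Tail: C_last/k_e = 140.2/0.262 = 535.115
AUC_0→∞ (rectal suppository) = 2889.55 + 535.115 = 3424.665 µg/L·hr
F = (AUC_ev/D_ev)/(AUC_iv/D_iv) = (3424.665/100)/(7860/100) = 34.24665/78.6 = 0.4357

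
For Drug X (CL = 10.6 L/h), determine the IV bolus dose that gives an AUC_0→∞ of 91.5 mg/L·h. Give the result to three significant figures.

Dose = 970 mg

Dose_iv = CL × AUC_0→∞
     = 10.6 × 91.5 = 969.9 mg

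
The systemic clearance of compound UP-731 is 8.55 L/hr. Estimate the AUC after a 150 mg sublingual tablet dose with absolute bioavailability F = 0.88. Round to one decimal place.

AUC_0→∞ = F × Dose / CL
        = 0.88 × 150 / 8.55 = 15.4386 mg/L·hr

AUC = 15.4 mg/L·hr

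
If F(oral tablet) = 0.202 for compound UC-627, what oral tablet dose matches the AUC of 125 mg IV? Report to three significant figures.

D_oral = 619 mg

For equal systemic exposure: F × D_ev = D_iv
D_ev = D_iv / F = 125 / 0.202 = 618.812 mg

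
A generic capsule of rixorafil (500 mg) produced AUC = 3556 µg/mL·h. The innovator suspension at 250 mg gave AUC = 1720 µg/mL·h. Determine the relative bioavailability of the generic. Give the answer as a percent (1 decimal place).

F_rel = 103.4%

F_rel = (AUC_test/D_test) / (AUC_ref/D_ref)
      = (3556/500) / (1720/250)
      = 7.112 / 6.88 = 1.0337 = 103.37%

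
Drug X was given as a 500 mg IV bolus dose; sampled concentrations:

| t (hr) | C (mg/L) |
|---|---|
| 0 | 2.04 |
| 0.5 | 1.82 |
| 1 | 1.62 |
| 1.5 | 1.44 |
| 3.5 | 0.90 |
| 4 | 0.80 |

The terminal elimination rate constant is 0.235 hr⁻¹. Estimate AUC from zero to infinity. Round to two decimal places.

Trapezoidal AUC_0→4:
  [0→0.5]: (2.04+1.82)/2 × 0.5 = 0.965
  [0.5→1]: (1.82+1.62)/2 × 0.5 = 0.86
  [1→1.5]: (1.62+1.44)/2 × 0.5 = 0.765
  [1.5→3.5]: (1.44+0.90)/2 × 2 = 2.34
  [3.5→4]: (0.90+0.80)/2 × 0.5 = 0.425
  Sum = 5.355 mg/L·hr
Extrapolated tail: C_last / k_e = 0.80 / 0.235 = 3.404
AUC_0→∞ = 5.355 + 3.404 = 8.759 mg/L·hr

AUC = 8.76 mg/L·hr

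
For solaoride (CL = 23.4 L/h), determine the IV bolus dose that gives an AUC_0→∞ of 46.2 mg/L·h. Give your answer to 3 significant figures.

Dose_iv = CL × AUC_0→∞
     = 23.4 × 46.2 = 1081.08 mg

Dose = 1080 mg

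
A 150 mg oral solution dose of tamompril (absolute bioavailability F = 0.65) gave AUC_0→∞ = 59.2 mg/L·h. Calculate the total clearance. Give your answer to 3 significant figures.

CL = 1.65 L/h

CL = F × Dose / AUC_0→∞
   = 0.65 × 150 / 59.2 = 1.64696 L/h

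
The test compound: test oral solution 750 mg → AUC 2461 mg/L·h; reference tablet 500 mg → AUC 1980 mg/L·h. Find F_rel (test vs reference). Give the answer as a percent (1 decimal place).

F_rel = 82.9%

F_rel = (AUC_test/D_test) / (AUC_ref/D_ref)
      = (2461/750) / (1980/500)
      = 3.28133 / 3.96 = 0.8286 = 82.86%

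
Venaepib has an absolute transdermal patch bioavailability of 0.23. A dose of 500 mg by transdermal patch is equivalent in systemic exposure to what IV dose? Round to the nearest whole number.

Systemic exposure from an extravascular dose = F × D_ev, so the equivalent IV dose is F × D_ev.
D_iv = F × D_ev = 0.23 × 500 = 115 mg

D_iv = 115 mg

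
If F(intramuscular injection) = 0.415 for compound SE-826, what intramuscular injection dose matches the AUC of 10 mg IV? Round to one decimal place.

For equal systemic exposure: F × D_ev = D_iv
D_ev = D_iv / F = 10 / 0.415 = 24.0964 mg

D_intramuscular = 24.1 mg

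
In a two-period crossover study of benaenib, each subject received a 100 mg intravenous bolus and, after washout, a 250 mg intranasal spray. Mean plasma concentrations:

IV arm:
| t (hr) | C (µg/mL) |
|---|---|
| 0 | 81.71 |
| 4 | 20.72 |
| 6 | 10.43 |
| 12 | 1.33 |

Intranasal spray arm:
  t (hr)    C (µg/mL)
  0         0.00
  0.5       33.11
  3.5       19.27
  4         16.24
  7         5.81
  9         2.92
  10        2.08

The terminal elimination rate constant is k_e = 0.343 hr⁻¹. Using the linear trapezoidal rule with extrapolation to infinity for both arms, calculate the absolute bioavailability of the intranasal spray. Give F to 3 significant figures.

Trapezoidal AUC_0→12 (IV):
  [0→4]: (81.71+20.72)/2 × 4 = 204.86
  [4→6]: (20.72+10.43)/2 × 2 = 31.15
  [6→12]: (10.43+1.33)/2 × 6 = 35.28
  Sum = 271.29 µg/mL·hr
IV tail: 1.33/0.343 = 3.878; AUC_iv,0→∞ = 271.29 + 3.878 = 275.168 µg/mL·hr
Trapezoidal AUC_0→10 (intranasal spray):
  [0→0.5]: (0.00+33.11)/2 × 0.5 = 8.2775
  [0.5→3.5]: (33.11+19.27)/2 × 3 = 78.57
  [3.5→4]: (19.27+16.24)/2 × 0.5 = 8.8775
  [4→7]: (16.24+5.81)/2 × 3 = 33.075
  [7→9]: (5.81+2.92)/2 × 2 = 8.73
  [9→10]: (2.92+2.08)/2 × 1 = 2.5
  Sum = 140.03 µg/mL·hr
intranasal spray tail: 2.08/0.343 = 6.064; AUC_ev,0→∞ = 140.03 + 6.064 = 146.094 µg/mL·hr
F = (AUC_ev/D_ev)/(AUC_iv/D_iv) = (146.094/250)/(275.168/100) = 0.584376/2.75168 = 0.2124

F = 0.212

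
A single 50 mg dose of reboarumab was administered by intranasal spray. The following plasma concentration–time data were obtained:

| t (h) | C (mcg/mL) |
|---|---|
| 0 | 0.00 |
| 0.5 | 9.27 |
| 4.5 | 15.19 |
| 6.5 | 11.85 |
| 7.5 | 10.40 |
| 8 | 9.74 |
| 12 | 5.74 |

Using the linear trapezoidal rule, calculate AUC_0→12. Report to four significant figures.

AUC = 125.4 mcg/mL·h

Trapezoidal AUC_0→12:
  [0→0.5]: (0.00+9.27)/2 × 0.5 = 2.3175
  [0.5→4.5]: (9.27+15.19)/2 × 4 = 48.92
  [4.5→6.5]: (15.19+11.85)/2 × 2 = 27.04
  [6.5→7.5]: (11.85+10.40)/2 × 1 = 11.125
  [7.5→8]: (10.40+9.74)/2 × 0.5 = 5.035
  [8→12]: (9.74+5.74)/2 × 4 = 30.96
  Sum = 125.3975 mcg/mL·h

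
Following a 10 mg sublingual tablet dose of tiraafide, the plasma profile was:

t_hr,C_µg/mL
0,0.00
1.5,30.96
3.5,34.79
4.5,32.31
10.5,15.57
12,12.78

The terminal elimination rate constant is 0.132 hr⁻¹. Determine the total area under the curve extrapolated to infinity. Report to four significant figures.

AUC = 384.2 µg/mL·hr

Trapezoidal AUC_0→12:
  [0→1.5]: (0.00+30.96)/2 × 1.5 = 23.22
  [1.5→3.5]: (30.96+34.79)/2 × 2 = 65.75
  [3.5→4.5]: (34.79+32.31)/2 × 1 = 33.55
  [4.5→10.5]: (32.31+15.57)/2 × 6 = 143.64
  [10.5→12]: (15.57+12.78)/2 × 1.5 = 21.2625
  Sum = 287.4225 µg/mL·hr
Extrapolated tail: C_last / k_e = 12.78 / 0.132 = 96.818
AUC_0→∞ = 287.4225 + 96.818 = 384.2405 µg/mL·hr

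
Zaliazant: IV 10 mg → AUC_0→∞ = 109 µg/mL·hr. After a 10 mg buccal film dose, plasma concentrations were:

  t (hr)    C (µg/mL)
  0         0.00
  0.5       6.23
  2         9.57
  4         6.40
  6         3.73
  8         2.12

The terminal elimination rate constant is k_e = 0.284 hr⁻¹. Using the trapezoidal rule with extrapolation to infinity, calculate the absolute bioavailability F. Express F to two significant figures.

Trapezoidal AUC_0→8 (buccal film):
  [0→0.5]: (0.00+6.23)/2 × 0.5 = 1.5575
  [0.5→2]: (6.23+9.57)/2 × 1.5 = 11.85
  [2→4]: (9.57+6.40)/2 × 2 = 15.97
  [4→6]: (6.40+3.73)/2 × 2 = 10.13
  [6→8]: (3.73+2.12)/2 × 2 = 5.85
  Sum = 45.3575 µg/mL·hr
Tail: C_last/k_e = 2.12/0.284 = 7.465
AUC_0→∞ (buccal film) = 45.3575 + 7.465 = 52.8225 µg/mL·hr
F = (AUC_ev/D_ev)/(AUC_iv/D_iv) = (52.8225/10)/(109/10) = 5.28225/10.9 = 0.4846

F = 0.48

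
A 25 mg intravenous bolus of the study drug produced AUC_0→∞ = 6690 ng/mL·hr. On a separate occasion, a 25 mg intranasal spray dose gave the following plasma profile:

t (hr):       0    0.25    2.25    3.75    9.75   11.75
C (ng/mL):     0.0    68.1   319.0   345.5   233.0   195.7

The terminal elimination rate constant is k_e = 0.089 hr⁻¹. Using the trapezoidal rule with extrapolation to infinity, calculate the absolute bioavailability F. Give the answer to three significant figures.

Trapezoidal AUC_0→11.75 (intranasal spray):
  [0→0.25]: (0.0+68.1)/2 × 0.25 = 8.5125
  [0.25→2.25]: (68.1+319.0)/2 × 2 = 387.1
  [2.25→3.75]: (319.0+345.5)/2 × 1.5 = 498.375
  [3.75→9.75]: (345.5+233.0)/2 × 6 = 1735.5
  [9.75→11.75]: (233.0+195.7)/2 × 2 = 428.7
  Sum = 3058.1875 ng/mL·hr
Tail: C_last/k_e = 195.7/0.089 = 2198.876
AUC_0→∞ (intranasal spray) = 3058.1875 + 2198.876 = 5257.0635 ng/mL·hr
F = (AUC_ev/D_ev)/(AUC_iv/D_iv) = (5257.0635/25)/(6690/25) = 210.28254/267.6 = 0.7858

F = 0.786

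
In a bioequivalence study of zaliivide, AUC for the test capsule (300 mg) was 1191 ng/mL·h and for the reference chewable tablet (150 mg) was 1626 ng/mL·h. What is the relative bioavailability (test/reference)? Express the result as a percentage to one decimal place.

F_rel = (AUC_test/D_test) / (AUC_ref/D_ref)
      = (1191/300) / (1626/150)
      = 3.97 / 10.84 = 0.3662 = 36.62%

F_rel = 36.6%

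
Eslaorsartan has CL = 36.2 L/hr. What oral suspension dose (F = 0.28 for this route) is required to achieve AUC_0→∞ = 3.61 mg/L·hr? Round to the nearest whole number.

Dose = 467 mg

Dose = CL × AUC_0→∞ / F
     = 36.2 × 3.61 / 0.28 = 466.721 mg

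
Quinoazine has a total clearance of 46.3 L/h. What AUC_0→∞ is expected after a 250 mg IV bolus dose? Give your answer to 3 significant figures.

AUC_0→∞ = Dose_iv / CL
        = 250 / 46.3 = 5.39957 mg/L·h

AUC = 5.40 mg/L·h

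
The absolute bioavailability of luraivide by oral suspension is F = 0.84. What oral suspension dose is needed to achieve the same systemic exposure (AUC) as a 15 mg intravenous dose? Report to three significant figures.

For equal systemic exposure: F × D_ev = D_iv
D_ev = D_iv / F = 15 / 0.84 = 17.8571 mg

D_oral = 17.9 mg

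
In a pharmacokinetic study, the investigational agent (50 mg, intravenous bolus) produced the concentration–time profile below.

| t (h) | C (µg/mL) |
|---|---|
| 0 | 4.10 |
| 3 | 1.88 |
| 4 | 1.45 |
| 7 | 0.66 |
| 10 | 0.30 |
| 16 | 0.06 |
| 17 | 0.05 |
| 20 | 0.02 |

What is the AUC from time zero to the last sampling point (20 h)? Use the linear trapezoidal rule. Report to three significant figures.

Trapezoidal AUC_0→20:
  [0→3]: (4.10+1.88)/2 × 3 = 8.97
  [3→4]: (1.88+1.45)/2 × 1 = 1.665
  [4→7]: (1.45+0.66)/2 × 3 = 3.165
  [7→10]: (0.66+0.30)/2 × 3 = 1.44
  [10→16]: (0.30+0.06)/2 × 6 = 1.08
  [16→17]: (0.06+0.05)/2 × 1 = 0.055
  [17→20]: (0.05+0.02)/2 × 3 = 0.105
  Sum = 16.48 µg/mL·h

AUC = 16.5 µg/mL·h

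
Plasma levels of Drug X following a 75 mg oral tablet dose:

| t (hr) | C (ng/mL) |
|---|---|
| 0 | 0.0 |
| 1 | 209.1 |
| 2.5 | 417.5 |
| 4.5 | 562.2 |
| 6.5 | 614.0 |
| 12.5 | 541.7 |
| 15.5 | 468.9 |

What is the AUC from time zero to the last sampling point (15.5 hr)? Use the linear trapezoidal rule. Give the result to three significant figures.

Trapezoidal AUC_0→15.5:
  [0→1]: (0.0+209.1)/2 × 1 = 104.55
  [1→2.5]: (209.1+417.5)/2 × 1.5 = 469.95
  [2.5→4.5]: (417.5+562.2)/2 × 2 = 979.7
  [4.5→6.5]: (562.2+614.0)/2 × 2 = 1176.2
  [6.5→12.5]: (614.0+541.7)/2 × 6 = 3467.1
  [12.5→15.5]: (541.7+468.9)/2 × 3 = 1515.9
  Sum = 7713.4 ng/mL·hr

AUC = 7710 ng/mL·hr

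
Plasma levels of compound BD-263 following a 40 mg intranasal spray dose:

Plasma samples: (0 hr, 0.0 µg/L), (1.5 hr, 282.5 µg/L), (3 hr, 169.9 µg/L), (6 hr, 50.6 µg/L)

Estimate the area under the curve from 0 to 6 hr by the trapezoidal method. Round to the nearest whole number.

Trapezoidal AUC_0→6:
  [0→1.5]: (0.0+282.5)/2 × 1.5 = 211.875
  [1.5→3]: (282.5+169.9)/2 × 1.5 = 339.3
  [3→6]: (169.9+50.6)/2 × 3 = 330.75
  Sum = 881.925 µg/L·hr

AUC = 882 µg/L·hr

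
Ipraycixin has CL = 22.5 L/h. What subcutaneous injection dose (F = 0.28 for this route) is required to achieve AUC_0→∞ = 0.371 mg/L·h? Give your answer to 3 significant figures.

Dose = 29.8 mg

Dose = CL × AUC_0→∞ / F
     = 22.5 × 0.371 / 0.28 = 29.8125 mg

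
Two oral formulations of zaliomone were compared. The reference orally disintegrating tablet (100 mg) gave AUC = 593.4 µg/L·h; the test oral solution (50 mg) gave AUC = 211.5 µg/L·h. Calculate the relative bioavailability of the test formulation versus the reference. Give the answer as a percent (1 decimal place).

F_rel = 71.3%

F_rel = (AUC_test/D_test) / (AUC_ref/D_ref)
      = (211.5/50) / (593.4/100)
      = 4.23 / 5.934 = 0.7128 = 71.28%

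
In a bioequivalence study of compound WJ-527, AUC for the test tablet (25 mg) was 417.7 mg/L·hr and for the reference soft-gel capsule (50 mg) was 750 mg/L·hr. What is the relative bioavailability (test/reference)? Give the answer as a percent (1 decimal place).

F_rel = (AUC_test/D_test) / (AUC_ref/D_ref)
      = (417.7/25) / (750/50)
      = 16.708 / 15 = 1.1139 = 111.39%

F_rel = 111.4%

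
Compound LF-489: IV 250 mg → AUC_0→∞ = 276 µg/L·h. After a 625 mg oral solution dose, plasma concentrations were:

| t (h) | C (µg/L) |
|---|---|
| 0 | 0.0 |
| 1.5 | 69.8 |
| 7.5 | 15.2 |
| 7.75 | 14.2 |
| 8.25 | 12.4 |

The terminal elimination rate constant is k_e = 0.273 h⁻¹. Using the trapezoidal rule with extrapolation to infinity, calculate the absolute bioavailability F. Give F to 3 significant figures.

Trapezoidal AUC_0→8.25 (oral solution):
  [0→1.5]: (0.0+69.8)/2 × 1.5 = 52.35
  [1.5→7.5]: (69.8+15.2)/2 × 6 = 255.0
  [7.5→7.75]: (15.2+14.2)/2 × 0.25 = 3.675
  [7.75→8.25]: (14.2+12.4)/2 × 0.5 = 6.65
  Sum = 317.675 µg/L·h
Tail: C_last/k_e = 12.4/0.273 = 45.421
AUC_0→∞ (oral solution) = 317.675 + 45.421 = 363.096 µg/L·h
F = (AUC_ev/D_ev)/(AUC_iv/D_iv) = (363.096/625)/(276/250) = 0.5809536/1.104 = 0.5262

F = 0.526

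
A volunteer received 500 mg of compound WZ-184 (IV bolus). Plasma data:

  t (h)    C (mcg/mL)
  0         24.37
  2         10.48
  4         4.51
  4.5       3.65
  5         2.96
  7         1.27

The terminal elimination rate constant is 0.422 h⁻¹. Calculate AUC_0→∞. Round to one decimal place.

Trapezoidal AUC_0→7:
  [0→2]: (24.37+10.48)/2 × 2 = 34.85
  [2→4]: (10.48+4.51)/2 × 2 = 14.99
  [4→4.5]: (4.51+3.65)/2 × 0.5 = 2.04
  [4.5→5]: (3.65+2.96)/2 × 0.5 = 1.6525
  [5→7]: (2.96+1.27)/2 × 2 = 4.23
  Sum = 57.7625 mcg/mL·h
Extrapolated tail: C_last / k_e = 1.27 / 0.422 = 3.009
AUC_0→∞ = 57.7625 + 3.009 = 60.7715 mcg/mL·h

AUC = 60.8 mcg/mL·h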